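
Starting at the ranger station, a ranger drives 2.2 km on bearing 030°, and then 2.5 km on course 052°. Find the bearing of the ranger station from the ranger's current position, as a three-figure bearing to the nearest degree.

Leg 1 (030°, 2.2 km): east 2.2 sin 30° = 1.10, north 2.2 cos 30° = 1.91
Leg 2 (052°, 2.5 km): east 2.5 sin 52° = 1.97, north 2.5 cos 52° = 1.54
Net displacement: 3.07 east, 3.44 north. Direction back to start is (-3.07, -3.44): bearing = atan2(-3.07, -3.44) mod 360° = 221.71° ≈ 222°.

222°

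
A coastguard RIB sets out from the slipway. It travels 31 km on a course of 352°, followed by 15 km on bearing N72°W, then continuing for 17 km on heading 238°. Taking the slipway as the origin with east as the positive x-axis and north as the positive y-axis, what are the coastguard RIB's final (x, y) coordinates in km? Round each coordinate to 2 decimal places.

Leg 1 (352°, 31 km): east 31 sin 352° = -4.31, north 31 cos 352° = 30.70
Leg 2 (N72°W, 15 km): east 15 sin 288° = -14.27, north 15 cos 288° = 4.64
Leg 3 (238°, 17 km): east 17 sin 238° = -14.42, north 17 cos 238° = -9.01
Summing: -33.00 km east, 26.32 km north → (-33.00, 26.32).

(-33.00, 26.32)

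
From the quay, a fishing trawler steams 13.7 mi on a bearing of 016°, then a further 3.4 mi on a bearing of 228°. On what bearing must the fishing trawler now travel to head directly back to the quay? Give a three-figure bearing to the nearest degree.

Leg 1 (016°, 13.7 mi): east 13.7 sin 16° = 3.78, north 13.7 cos 16° = 13.17
Leg 2 (228°, 3.4 mi): east 3.4 sin 228° = -2.53, north 3.4 cos 228° = -2.28
Net displacement: 1.25 east, 10.89 north. Direction back to start is (-1.25, -10.89): bearing = atan2(-1.25, -10.89) mod 360° = 186.54° ≈ 187°.

187°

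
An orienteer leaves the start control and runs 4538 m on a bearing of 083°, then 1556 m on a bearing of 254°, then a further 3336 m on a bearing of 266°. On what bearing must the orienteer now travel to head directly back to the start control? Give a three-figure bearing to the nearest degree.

Leg 1 (083°, 4538 m): east 4538 sin 83° = 4504.17, north 4538 cos 83° = 553.04
Leg 2 (254°, 1556 m): east 1556 sin 254° = -1495.72, north 1556 cos 254° = -428.89
Leg 3 (266°, 3336 m): east 3336 sin 266° = -3327.87, north 3336 cos 266° = -232.71
Net displacement: -319.42 east, -108.56 north. Direction back to start is (319.42, 108.56): bearing = atan2(319.42, 108.56) mod 360° = 71.23° ≈ 071°.

071°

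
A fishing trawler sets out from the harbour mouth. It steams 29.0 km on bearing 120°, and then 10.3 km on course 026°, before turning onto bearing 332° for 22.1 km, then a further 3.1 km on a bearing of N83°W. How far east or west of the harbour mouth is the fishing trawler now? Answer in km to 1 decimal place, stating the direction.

16.2 km east

Leg 1 (120°, 29.0 km): east 29.0 sin 120° = 25.11, north 29.0 cos 120° = -14.50
Leg 2 (026°, 10.3 km): east 10.3 sin 26° = 4.52, north 10.3 cos 26° = 9.26
Leg 3 (332°, 22.1 km): east 22.1 sin 332° = -10.38, north 22.1 cos 332° = 19.51
Leg 4 (N83°W, 3.1 km): east 3.1 sin 277° = -3.08, north 3.1 cos 277° = 0.38
Net east component: 16.18 km.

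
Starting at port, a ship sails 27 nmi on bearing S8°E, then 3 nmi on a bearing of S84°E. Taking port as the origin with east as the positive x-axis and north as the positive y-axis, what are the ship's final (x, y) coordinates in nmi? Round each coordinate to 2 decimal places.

(6.74, -27.05)

Leg 1 (S8°E, 27 nmi): east 27 sin 172° = 3.76, north 27 cos 172° = -26.74
Leg 2 (S84°E, 3 nmi): east 3 sin 96° = 2.98, north 3 cos 96° = -0.31
Summing: 6.74 nmi east, -27.05 nmi north → (6.74, -27.05).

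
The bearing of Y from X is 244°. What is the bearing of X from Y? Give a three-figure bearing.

064°

Back-bearing = 244° − 180° = 064°.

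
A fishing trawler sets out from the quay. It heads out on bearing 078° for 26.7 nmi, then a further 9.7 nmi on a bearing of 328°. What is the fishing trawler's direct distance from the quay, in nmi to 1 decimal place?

Leg 1 (078°, 26.7 nmi): east 26.7 sin 78° = 26.12, north 26.7 cos 78° = 5.55
Leg 2 (328°, 9.7 nmi): east 9.7 sin 328° = -5.14, north 9.7 cos 328° = 8.23
Net: 20.98 east, 13.78 north. Distance = √((20.98)² + (13.78)²) = 25.096 nmi.

25.1 nmi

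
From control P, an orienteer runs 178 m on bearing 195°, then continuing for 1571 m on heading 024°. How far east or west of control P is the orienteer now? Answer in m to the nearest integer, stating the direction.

Leg 1 (195°, 178 m): east 178 sin 195° = -46.07, north 178 cos 195° = -171.93
Leg 2 (024°, 1571 m): east 1571 sin 24° = 638.98, north 1571 cos 24° = 1435.18
Net east component: 592.91 m.

593 m east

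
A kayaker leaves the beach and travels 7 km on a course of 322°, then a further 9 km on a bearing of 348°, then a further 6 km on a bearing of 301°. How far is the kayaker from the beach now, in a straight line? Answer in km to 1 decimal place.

Leg 1 (322°, 7 km): east 7 sin 322° = -4.31, north 7 cos 322° = 5.52
Leg 2 (348°, 9 km): east 9 sin 348° = -1.87, north 9 cos 348° = 8.80
Leg 3 (301°, 6 km): east 6 sin 301° = -5.14, north 6 cos 301° = 3.09
Net: -11.32 east, 17.41 north. Distance = √((-11.32)² + (17.41)²) = 20.768 km.

20.8 km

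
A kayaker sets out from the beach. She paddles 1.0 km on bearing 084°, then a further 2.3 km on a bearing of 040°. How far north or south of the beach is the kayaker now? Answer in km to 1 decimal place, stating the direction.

Leg 1 (084°, 1.0 km): east 1.0 sin 84° = 0.99, north 1.0 cos 84° = 0.10
Leg 2 (040°, 2.3 km): east 2.3 sin 40° = 1.48, north 2.3 cos 40° = 1.76
Net north component: 1.87 km.

1.9 km north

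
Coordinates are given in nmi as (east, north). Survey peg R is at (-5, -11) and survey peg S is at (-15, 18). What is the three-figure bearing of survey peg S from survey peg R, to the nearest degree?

Δeast = -15 − -5 = -10.00; Δnorth = 18 − -11 = 29.00.
Bearing = atan2(Δeast, Δnorth) mod 360° = 340.97° ≈ 341°.

341°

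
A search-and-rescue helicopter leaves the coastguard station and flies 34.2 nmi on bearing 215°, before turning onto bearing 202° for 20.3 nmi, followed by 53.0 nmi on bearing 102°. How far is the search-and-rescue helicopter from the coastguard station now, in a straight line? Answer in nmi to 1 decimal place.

62.9 nmi

Leg 1 (215°, 34.2 nmi): east 34.2 sin 215° = -19.62, north 34.2 cos 215° = -28.01
Leg 2 (202°, 20.3 nmi): east 20.3 sin 202° = -7.60, north 20.3 cos 202° = -18.82
Leg 3 (102°, 53.0 nmi): east 53.0 sin 102° = 51.84, north 53.0 cos 102° = -11.02
Net: 24.62 east, -57.86 north. Distance = √((24.62)² + (-57.86)²) = 62.877 nmi.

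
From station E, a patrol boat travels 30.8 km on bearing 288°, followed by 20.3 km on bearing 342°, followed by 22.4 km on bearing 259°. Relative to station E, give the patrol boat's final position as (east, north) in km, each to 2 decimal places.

(-57.55, 24.55)

Leg 1 (288°, 30.8 km): east 30.8 sin 288° = -29.29, north 30.8 cos 288° = 9.52
Leg 2 (342°, 20.3 km): east 20.3 sin 342° = -6.27, north 20.3 cos 342° = 19.31
Leg 3 (259°, 22.4 km): east 22.4 sin 259° = -21.99, north 22.4 cos 259° = -4.27
Summing: -57.55 km east, 24.55 km north → (-57.55, 24.55).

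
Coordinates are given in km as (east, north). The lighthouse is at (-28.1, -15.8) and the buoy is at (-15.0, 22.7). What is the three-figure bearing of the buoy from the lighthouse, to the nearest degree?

019°

Δeast = -15.0 − -28.1 = 13.10; Δnorth = 22.7 − -15.8 = 38.50.
Bearing = atan2(Δeast, Δnorth) mod 360° = 18.79° ≈ 019°.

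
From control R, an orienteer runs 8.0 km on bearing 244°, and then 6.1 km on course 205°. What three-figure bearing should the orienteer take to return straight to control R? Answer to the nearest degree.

Leg 1 (244°, 8.0 km): east 8.0 sin 244° = -7.19, north 8.0 cos 244° = -3.51
Leg 2 (205°, 6.1 km): east 6.1 sin 205° = -2.58, north 6.1 cos 205° = -5.53
Net displacement: -9.77 east, -9.04 north. Direction back to start is (9.77, 9.04): bearing = atan2(9.77, 9.04) mod 360° = 47.23° ≈ 047°.

047°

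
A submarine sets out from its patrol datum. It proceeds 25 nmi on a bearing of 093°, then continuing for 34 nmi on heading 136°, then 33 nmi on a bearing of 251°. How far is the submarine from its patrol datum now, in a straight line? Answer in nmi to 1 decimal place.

Leg 1 (093°, 25 nmi): east 25 sin 93° = 24.97, north 25 cos 93° = -1.31
Leg 2 (136°, 34 nmi): east 34 sin 136° = 23.62, north 34 cos 136° = -24.46
Leg 3 (251°, 33 nmi): east 33 sin 251° = -31.20, north 33 cos 251° = -10.74
Net: 17.38 east, -36.51 north. Distance = √((17.38)² + (-36.51)²) = 40.436 nmi.

40.4 nmi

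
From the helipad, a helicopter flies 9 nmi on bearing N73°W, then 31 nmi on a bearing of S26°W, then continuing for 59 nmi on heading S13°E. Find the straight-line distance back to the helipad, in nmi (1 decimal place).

Leg 1 (N73°W, 9 nmi): east 9 sin 287° = -8.61, north 9 cos 287° = 2.63
Leg 2 (S26°W, 31 nmi): east 31 sin 206° = -13.59, north 31 cos 206° = -27.86
Leg 3 (S13°E, 59 nmi): east 59 sin 167° = 13.27, north 59 cos 167° = -57.49
Net: -8.92 east, -82.72 north. Distance = √((-8.92)² + (-82.72)²) = 83.199 nmi.

83.2 nmi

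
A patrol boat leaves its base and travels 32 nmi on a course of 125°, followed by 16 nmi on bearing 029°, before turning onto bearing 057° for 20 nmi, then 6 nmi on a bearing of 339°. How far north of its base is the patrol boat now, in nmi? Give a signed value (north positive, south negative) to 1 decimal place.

12.1 nmi

Leg 1 (125°, 32 nmi): east 32 sin 125° = 26.21, north 32 cos 125° = -18.35
Leg 2 (029°, 16 nmi): east 16 sin 29° = 7.76, north 16 cos 29° = 13.99
Leg 3 (057°, 20 nmi): east 20 sin 57° = 16.77, north 20 cos 57° = 10.89
Leg 4 (339°, 6 nmi): east 6 sin 339° = -2.15, north 6 cos 339° = 5.60
Net north component: 12.13 nmi.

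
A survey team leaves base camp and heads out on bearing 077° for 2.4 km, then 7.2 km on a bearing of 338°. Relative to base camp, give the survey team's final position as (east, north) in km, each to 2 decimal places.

Leg 1 (077°, 2.4 km): east 2.4 sin 77° = 2.34, north 2.4 cos 77° = 0.54
Leg 2 (338°, 7.2 km): east 7.2 sin 338° = -2.70, north 7.2 cos 338° = 6.68
Summing: -0.36 km east, 7.22 km north → (-0.36, 7.22).

(-0.36, 7.22)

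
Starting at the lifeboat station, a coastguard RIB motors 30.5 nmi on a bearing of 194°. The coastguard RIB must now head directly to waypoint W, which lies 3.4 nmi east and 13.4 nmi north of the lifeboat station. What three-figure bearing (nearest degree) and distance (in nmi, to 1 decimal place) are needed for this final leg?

014°, 44.3 nmi

Leg 1 (194°, 30.5 nmi): east 30.5 sin 194° = -7.38, north 30.5 cos 194° = -29.59
Current position: (-7.38, -29.59). Target: (3.4, 13.4). Remaining: Δeast = 10.78, Δnorth = 42.99.
Bearing = atan2(10.78, 42.99) mod 360° = 14.07°; distance = √((10.78)² + (42.99)²) = 44.325 nmi.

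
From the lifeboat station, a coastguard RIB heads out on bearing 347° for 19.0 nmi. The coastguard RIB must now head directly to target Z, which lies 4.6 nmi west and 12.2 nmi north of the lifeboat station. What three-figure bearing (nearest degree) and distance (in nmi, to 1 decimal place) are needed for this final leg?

183°, 6.3 nmi

Leg 1 (347°, 19.0 nmi): east 19.0 sin 347° = -4.27, north 19.0 cos 347° = 18.51
Current position: (-4.27, 18.51). Target: (-4.6, 12.2). Remaining: Δeast = -0.33, Δnorth = -6.31.
Bearing = atan2(-0.33, -6.31) mod 360° = 182.96°; distance = √((-0.33)² + (-6.31)²) = 6.321 nmi.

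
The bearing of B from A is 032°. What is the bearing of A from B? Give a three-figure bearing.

212°

Back-bearing = 032° + 180° = 212°.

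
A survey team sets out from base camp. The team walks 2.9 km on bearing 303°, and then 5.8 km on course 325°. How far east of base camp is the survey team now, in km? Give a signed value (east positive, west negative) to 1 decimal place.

-5.8 km

Leg 1 (303°, 2.9 km): east 2.9 sin 303° = -2.43, north 2.9 cos 303° = 1.58
Leg 2 (325°, 5.8 km): east 5.8 sin 325° = -3.33, north 5.8 cos 325° = 4.75
Net east component: -5.76 km.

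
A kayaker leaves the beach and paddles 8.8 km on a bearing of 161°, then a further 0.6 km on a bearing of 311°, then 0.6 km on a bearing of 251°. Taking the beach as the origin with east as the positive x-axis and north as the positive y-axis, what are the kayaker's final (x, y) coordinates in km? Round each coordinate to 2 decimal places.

(1.84, -8.12)

Leg 1 (161°, 8.8 km): east 8.8 sin 161° = 2.86, north 8.8 cos 161° = -8.32
Leg 2 (311°, 0.6 km): east 0.6 sin 311° = -0.45, north 0.6 cos 311° = 0.39
Leg 3 (251°, 0.6 km): east 0.6 sin 251° = -0.57, north 0.6 cos 251° = -0.20
Summing: 1.84 km east, -8.12 km north → (1.84, -8.12).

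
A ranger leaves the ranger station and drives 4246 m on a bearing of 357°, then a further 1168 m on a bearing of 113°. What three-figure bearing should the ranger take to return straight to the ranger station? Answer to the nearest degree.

193°

Leg 1 (357°, 4246 m): east 4246 sin 357° = -222.22, north 4246 cos 357° = 4240.18
Leg 2 (113°, 1168 m): east 1168 sin 113° = 1075.15, north 1168 cos 113° = -456.37
Net displacement: 852.93 east, 3783.81 north. Direction back to start is (-852.93, -3783.81): bearing = atan2(-852.93, -3783.81) mod 360° = 192.70° ≈ 193°.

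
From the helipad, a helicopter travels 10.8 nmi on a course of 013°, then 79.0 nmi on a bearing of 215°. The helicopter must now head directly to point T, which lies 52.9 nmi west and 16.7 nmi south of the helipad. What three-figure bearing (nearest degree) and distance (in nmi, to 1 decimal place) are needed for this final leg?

345°, 38.8 nmi

Leg 1 (013°, 10.8 nmi): east 10.8 sin 13° = 2.43, north 10.8 cos 13° = 10.52
Leg 2 (215°, 79.0 nmi): east 79.0 sin 215° = -45.31, north 79.0 cos 215° = -64.71
Current position: (-42.88, -54.19). Target: (-52.9, -16.7). Remaining: Δeast = -10.02, Δnorth = 37.49.
Bearing = atan2(-10.02, 37.49) mod 360° = 345.04°; distance = √((-10.02)² + (37.49)²) = 38.805 nmi.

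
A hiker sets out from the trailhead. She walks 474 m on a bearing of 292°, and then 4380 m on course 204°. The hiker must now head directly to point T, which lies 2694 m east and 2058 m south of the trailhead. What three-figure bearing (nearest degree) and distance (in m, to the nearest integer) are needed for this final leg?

070°, 5223 m

Leg 1 (292°, 474 m): east 474 sin 292° = -439.49, north 474 cos 292° = 177.56
Leg 2 (204°, 4380 m): east 4380 sin 204° = -1781.51, north 4380 cos 204° = -4001.33
Current position: (-2220.99, -3823.77). Target: (2694, -2058). Remaining: Δeast = 4914.99, Δnorth = 1765.77.
Bearing = atan2(4914.99, 1765.77) mod 360° = 70.24°; distance = √((4914.99)² + (1765.77)²) = 5222.554 m.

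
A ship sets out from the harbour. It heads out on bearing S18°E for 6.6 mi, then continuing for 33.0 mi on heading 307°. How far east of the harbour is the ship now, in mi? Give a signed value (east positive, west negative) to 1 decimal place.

-24.3 mi

Leg 1 (S18°E, 6.6 mi): east 6.6 sin 162° = 2.04, north 6.6 cos 162° = -6.28
Leg 2 (307°, 33.0 mi): east 33.0 sin 307° = -26.35, north 33.0 cos 307° = 19.86
Net east component: -24.32 mi.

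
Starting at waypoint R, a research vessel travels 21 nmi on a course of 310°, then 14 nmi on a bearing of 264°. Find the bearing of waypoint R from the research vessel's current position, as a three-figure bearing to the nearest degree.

112°

Leg 1 (310°, 21 nmi): east 21 sin 310° = -16.09, north 21 cos 310° = 13.50
Leg 2 (264°, 14 nmi): east 14 sin 264° = -13.92, north 14 cos 264° = -1.46
Net displacement: -30.01 east, 12.04 north. Direction back to start is (30.01, -12.04): bearing = atan2(30.01, -12.04) mod 360° = 111.85° ≈ 112°.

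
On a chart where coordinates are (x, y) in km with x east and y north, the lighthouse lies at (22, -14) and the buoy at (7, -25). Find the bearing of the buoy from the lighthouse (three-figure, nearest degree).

Δeast = 7 − 22 = -15.00; Δnorth = -25 − -14 = -11.00.
Bearing = atan2(Δeast, Δnorth) mod 360° = 233.75° ≈ 234°.

234°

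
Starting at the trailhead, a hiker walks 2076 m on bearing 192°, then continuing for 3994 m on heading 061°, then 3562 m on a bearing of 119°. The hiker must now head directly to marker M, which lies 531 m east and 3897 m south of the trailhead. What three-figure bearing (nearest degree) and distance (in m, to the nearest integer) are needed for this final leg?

Leg 1 (192°, 2076 m): east 2076 sin 192° = -431.62, north 2076 cos 192° = -2030.63
Leg 2 (061°, 3994 m): east 3994 sin 61° = 3493.23, north 3994 cos 61° = 1936.33
Leg 3 (119°, 3562 m): east 3562 sin 119° = 3115.40, north 3562 cos 119° = -1726.89
Current position: (6177.00, -1821.20). Target: (531, -3897). Remaining: Δeast = -5646.00, Δnorth = -2075.80.
Bearing = atan2(-5646.00, -2075.80) mod 360° = 249.81°; distance = √((-5646.00)² + (-2075.80)²) = 6015.505 m.

250°, 6016 m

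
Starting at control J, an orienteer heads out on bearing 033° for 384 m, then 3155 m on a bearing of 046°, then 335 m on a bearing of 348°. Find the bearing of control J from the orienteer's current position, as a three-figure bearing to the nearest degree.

Leg 1 (033°, 384 m): east 384 sin 33° = 209.14, north 384 cos 33° = 322.05
Leg 2 (046°, 3155 m): east 3155 sin 46° = 2269.52, north 3155 cos 46° = 2191.65
Leg 3 (348°, 335 m): east 335 sin 348° = -69.65, north 335 cos 348° = 327.68
Net displacement: 2409.01 east, 2841.38 north. Direction back to start is (-2409.01, -2841.38): bearing = atan2(-2409.01, -2841.38) mod 360° = 220.29° ≈ 220°.

220°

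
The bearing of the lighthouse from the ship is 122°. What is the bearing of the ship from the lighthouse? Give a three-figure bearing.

Back-bearing = 122° + 180° = 302°.

302°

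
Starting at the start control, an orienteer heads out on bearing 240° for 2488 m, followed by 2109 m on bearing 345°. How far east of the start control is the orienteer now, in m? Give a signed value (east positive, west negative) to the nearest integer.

Leg 1 (240°, 2488 m): east 2488 sin 240° = -2154.67, north 2488 cos 240° = -1244.00
Leg 2 (345°, 2109 m): east 2109 sin 345° = -545.85, north 2109 cos 345° = 2037.14
Net east component: -2700.52 m.

-2701 m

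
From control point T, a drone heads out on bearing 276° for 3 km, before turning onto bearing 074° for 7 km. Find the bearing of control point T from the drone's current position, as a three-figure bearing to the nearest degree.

Leg 1 (276°, 3 km): east 3 sin 276° = -2.98, north 3 cos 276° = 0.31
Leg 2 (074°, 7 km): east 7 sin 74° = 6.73, north 7 cos 74° = 1.93
Net displacement: 3.75 east, 2.24 north. Direction back to start is (-3.75, -2.24): bearing = atan2(-3.75, -2.24) mod 360° = 239.08° ≈ 239°.

239°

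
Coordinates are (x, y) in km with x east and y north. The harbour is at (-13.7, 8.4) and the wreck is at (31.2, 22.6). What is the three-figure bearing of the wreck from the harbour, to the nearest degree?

072°

Δeast = 31.2 − -13.7 = 44.90; Δnorth = 22.6 − 8.4 = 14.20.
Bearing = atan2(Δeast, Δnorth) mod 360° = 72.45° ≈ 072°.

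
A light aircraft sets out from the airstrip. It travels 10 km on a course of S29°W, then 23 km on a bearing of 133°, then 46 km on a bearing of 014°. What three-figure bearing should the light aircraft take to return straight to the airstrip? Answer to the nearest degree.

Leg 1 (S29°W, 10 km): east 10 sin 209° = -4.85, north 10 cos 209° = -8.75
Leg 2 (133°, 23 km): east 23 sin 133° = 16.82, north 23 cos 133° = -15.69
Leg 3 (014°, 46 km): east 46 sin 14° = 11.13, north 46 cos 14° = 44.63
Net displacement: 23.10 east, 20.20 north. Direction back to start is (-23.10, -20.20): bearing = atan2(-23.10, -20.20) mod 360° = 228.83° ≈ 229°.

229°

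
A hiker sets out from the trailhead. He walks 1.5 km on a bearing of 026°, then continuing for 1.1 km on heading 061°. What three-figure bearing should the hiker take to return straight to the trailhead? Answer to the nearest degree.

Leg 1 (026°, 1.5 km): east 1.5 sin 26° = 0.66, north 1.5 cos 26° = 1.35
Leg 2 (061°, 1.1 km): east 1.1 sin 61° = 0.96, north 1.1 cos 61° = 0.53
Net displacement: 1.62 east, 1.88 north. Direction back to start is (-1.62, -1.88): bearing = atan2(-1.62, -1.88) mod 360° = 220.72° ≈ 221°.

221°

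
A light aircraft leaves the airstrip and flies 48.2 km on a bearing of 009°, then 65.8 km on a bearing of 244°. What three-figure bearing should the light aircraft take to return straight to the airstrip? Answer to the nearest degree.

Leg 1 (009°, 48.2 km): east 48.2 sin 9° = 7.54, north 48.2 cos 9° = 47.61
Leg 2 (244°, 65.8 km): east 65.8 sin 244° = -59.14, north 65.8 cos 244° = -28.84
Net displacement: -51.60 east, 18.76 north. Direction back to start is (51.60, -18.76): bearing = atan2(51.60, -18.76) mod 360° = 109.98° ≈ 110°.

110°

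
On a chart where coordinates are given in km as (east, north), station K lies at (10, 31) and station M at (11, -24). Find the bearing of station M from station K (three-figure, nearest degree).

179°

Δeast = 11 − 10 = 1.00; Δnorth = -24 − 31 = -55.00.
Bearing = atan2(Δeast, Δnorth) mod 360° = 178.96° ≈ 179°.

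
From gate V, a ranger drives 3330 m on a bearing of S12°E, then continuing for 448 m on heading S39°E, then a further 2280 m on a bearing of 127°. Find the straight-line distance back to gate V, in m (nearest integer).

5709 m

Leg 1 (S12°E, 3330 m): east 3330 sin 168° = 692.35, north 3330 cos 168° = -3257.23
Leg 2 (S39°E, 448 m): east 448 sin 141° = 281.94, north 448 cos 141° = -348.16
Leg 3 (127°, 2280 m): east 2280 sin 127° = 1820.89, north 2280 cos 127° = -1372.14
Net: 2795.17 east, -4977.53 north. Distance = √((2795.17)² + (-4977.53)²) = 5708.660 m.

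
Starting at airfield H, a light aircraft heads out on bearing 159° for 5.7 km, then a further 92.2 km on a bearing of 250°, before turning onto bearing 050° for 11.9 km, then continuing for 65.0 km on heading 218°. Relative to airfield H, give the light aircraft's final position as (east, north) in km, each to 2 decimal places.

(-115.50, -80.43)

Leg 1 (159°, 5.7 km): east 5.7 sin 159° = 2.04, north 5.7 cos 159° = -5.32
Leg 2 (250°, 92.2 km): east 92.2 sin 250° = -86.64, north 92.2 cos 250° = -31.53
Leg 3 (050°, 11.9 km): east 11.9 sin 50° = 9.12, north 11.9 cos 50° = 7.65
Leg 4 (218°, 65.0 km): east 65.0 sin 218° = -40.02, north 65.0 cos 218° = -51.22
Summing: -115.50 km east, -80.43 km north → (-115.50, -80.43).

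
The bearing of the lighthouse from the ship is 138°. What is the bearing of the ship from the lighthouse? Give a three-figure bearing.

318°

Back-bearing = 138° + 180° = 318°.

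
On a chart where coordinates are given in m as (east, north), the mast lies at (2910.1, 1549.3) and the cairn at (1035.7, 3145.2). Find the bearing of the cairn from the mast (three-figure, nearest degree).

310°

Δeast = 1035.7 − 2910.1 = -1874.40; Δnorth = 3145.2 − 1549.3 = 1595.90.
Bearing = atan2(Δeast, Δnorth) mod 360° = 310.41° ≈ 310°.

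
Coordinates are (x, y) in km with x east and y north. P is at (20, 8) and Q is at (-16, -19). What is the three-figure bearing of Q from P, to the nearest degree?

Δeast = -16 − 20 = -36.00; Δnorth = -19 − 8 = -27.00.
Bearing = atan2(Δeast, Δnorth) mod 360° = 233.13° ≈ 233°.

233°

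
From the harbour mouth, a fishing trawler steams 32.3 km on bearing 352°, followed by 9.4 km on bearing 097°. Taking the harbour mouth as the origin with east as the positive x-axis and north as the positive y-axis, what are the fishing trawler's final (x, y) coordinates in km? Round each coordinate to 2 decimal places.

(4.83, 30.84)

Leg 1 (352°, 32.3 km): east 32.3 sin 352° = -4.50, north 32.3 cos 352° = 31.99
Leg 2 (097°, 9.4 km): east 9.4 sin 97° = 9.33, north 9.4 cos 97° = -1.15
Summing: 4.83 km east, 30.84 km north → (4.83, 30.84).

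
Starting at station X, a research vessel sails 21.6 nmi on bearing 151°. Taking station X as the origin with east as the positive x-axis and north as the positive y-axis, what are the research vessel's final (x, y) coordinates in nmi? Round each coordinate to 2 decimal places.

Leg 1 (151°, 21.6 nmi): east 21.6 sin 151° = 10.47, north 21.6 cos 151° = -18.89
Summing: 10.47 nmi east, -18.89 nmi north → (10.47, -18.89).

(10.47, -18.89)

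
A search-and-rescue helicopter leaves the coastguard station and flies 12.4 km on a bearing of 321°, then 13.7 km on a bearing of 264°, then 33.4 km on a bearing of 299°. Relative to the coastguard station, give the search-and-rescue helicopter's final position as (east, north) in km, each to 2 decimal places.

(-50.64, 24.40)

Leg 1 (321°, 12.4 km): east 12.4 sin 321° = -7.80, north 12.4 cos 321° = 9.64
Leg 2 (264°, 13.7 km): east 13.7 sin 264° = -13.62, north 13.7 cos 264° = -1.43
Leg 3 (299°, 33.4 km): east 33.4 sin 299° = -29.21, north 33.4 cos 299° = 16.19
Summing: -50.64 km east, 24.40 km north → (-50.64, 24.40).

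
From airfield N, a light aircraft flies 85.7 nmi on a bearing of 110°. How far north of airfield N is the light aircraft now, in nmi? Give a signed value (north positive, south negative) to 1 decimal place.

-29.3 nmi

Leg 1 (110°, 85.7 nmi): east 85.7 sin 110° = 80.53, north 85.7 cos 110° = -29.31
Net north component: -29.31 nmi.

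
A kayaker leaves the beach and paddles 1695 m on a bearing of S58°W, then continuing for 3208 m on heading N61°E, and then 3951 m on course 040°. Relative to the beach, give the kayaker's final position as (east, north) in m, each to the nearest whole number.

Leg 1 (S58°W, 1695 m): east 1695 sin 238° = -1437.44, north 1695 cos 238° = -898.21
Leg 2 (N61°E, 3208 m): east 3208 sin 61° = 2805.78, north 3208 cos 61° = 1555.27
Leg 3 (040°, 3951 m): east 3951 sin 40° = 2539.65, north 3951 cos 40° = 3026.64
Summing: 3907.99 m east, 3683.70 m north → (3908, 3684).

(3908, 3684)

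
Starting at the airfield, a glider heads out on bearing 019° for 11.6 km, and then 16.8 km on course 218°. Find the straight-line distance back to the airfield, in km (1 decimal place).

6.9 km

Leg 1 (019°, 11.6 km): east 11.6 sin 19° = 3.78, north 11.6 cos 19° = 10.97
Leg 2 (218°, 16.8 km): east 16.8 sin 218° = -10.34, north 16.8 cos 218° = -13.24
Net: -6.57 east, -2.27 north. Distance = √((-6.57)² + (-2.27)²) = 6.948 km.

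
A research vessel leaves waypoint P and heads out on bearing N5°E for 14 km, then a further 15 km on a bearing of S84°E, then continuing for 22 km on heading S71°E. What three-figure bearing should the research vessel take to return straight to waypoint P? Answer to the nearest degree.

262°

Leg 1 (N5°E, 14 km): east 14 sin 5° = 1.22, north 14 cos 5° = 13.95
Leg 2 (S84°E, 15 km): east 15 sin 96° = 14.92, north 15 cos 96° = -1.57
Leg 3 (S71°E, 22 km): east 22 sin 109° = 20.80, north 22 cos 109° = -7.16
Net displacement: 36.94 east, 5.22 north. Direction back to start is (-36.94, -5.22): bearing = atan2(-36.94, -5.22) mod 360° = 261.96° ≈ 262°.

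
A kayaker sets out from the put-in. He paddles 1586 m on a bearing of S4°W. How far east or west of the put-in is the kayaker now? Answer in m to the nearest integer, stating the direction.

Leg 1 (S4°W, 1586 m): east 1586 sin 184° = -110.63, north 1586 cos 184° = -1582.14
Net east component: -110.63 m.

111 m west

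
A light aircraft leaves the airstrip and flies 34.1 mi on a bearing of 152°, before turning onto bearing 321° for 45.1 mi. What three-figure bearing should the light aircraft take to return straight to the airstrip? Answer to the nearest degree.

112°

Leg 1 (152°, 34.1 mi): east 34.1 sin 152° = 16.01, north 34.1 cos 152° = -30.11
Leg 2 (321°, 45.1 mi): east 45.1 sin 321° = -28.38, north 45.1 cos 321° = 35.05
Net displacement: -12.37 east, 4.94 north. Direction back to start is (12.37, -4.94): bearing = atan2(12.37, -4.94) mod 360° = 111.77° ≈ 112°.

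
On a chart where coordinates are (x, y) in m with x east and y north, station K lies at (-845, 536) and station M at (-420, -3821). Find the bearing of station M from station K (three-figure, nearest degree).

Δeast = -420 − -845 = 425.00; Δnorth = -3821 − 536 = -4357.00.
Bearing = atan2(Δeast, Δnorth) mod 360° = 174.43° ≈ 174°.

174°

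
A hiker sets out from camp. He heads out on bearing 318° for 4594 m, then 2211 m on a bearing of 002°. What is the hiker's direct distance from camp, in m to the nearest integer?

Leg 1 (318°, 4594 m): east 4594 sin 318° = -3073.99, north 4594 cos 318° = 3414.01
Leg 2 (002°, 2211 m): east 2211 sin 2° = 77.16, north 2211 cos 2° = 2209.65
Net: -2996.82 east, 5623.66 north. Distance = √((-2996.82)² + (5623.66)²) = 6372.323 m.

6372 m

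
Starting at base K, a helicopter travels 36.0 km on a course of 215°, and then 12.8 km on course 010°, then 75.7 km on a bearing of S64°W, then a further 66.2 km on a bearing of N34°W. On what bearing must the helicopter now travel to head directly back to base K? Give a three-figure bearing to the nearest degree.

092°

Leg 1 (215°, 36.0 km): east 36.0 sin 215° = -20.65, north 36.0 cos 215° = -29.49
Leg 2 (010°, 12.8 km): east 12.8 sin 10° = 2.22, north 12.8 cos 10° = 12.61
Leg 3 (S64°W, 75.7 km): east 75.7 sin 244° = -68.04, north 75.7 cos 244° = -33.18
Leg 4 (N34°W, 66.2 km): east 66.2 sin 326° = -37.02, north 66.2 cos 326° = 54.88
Net displacement: -123.48 east, 4.81 north. Direction back to start is (123.48, -4.81): bearing = atan2(123.48, -4.81) mod 360° = 92.23° ≈ 092°.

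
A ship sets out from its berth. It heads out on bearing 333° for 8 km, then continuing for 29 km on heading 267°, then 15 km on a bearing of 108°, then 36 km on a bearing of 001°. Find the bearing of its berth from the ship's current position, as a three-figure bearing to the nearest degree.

Leg 1 (333°, 8 km): east 8 sin 333° = -3.63, north 8 cos 333° = 7.13
Leg 2 (267°, 29 km): east 29 sin 267° = -28.96, north 29 cos 267° = -1.52
Leg 3 (108°, 15 km): east 15 sin 108° = 14.27, north 15 cos 108° = -4.64
Leg 4 (001°, 36 km): east 36 sin 1° = 0.63, north 36 cos 1° = 35.99
Net displacement: -17.70 east, 36.97 north. Direction back to start is (17.70, -36.97): bearing = atan2(17.70, -36.97) mod 360° = 154.42° ≈ 154°.

154°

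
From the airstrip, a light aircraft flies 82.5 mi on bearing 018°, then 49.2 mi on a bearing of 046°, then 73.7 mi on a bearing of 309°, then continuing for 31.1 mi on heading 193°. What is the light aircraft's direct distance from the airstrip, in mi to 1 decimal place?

Leg 1 (018°, 82.5 mi): east 82.5 sin 18° = 25.49, north 82.5 cos 18° = 78.46
Leg 2 (046°, 49.2 mi): east 49.2 sin 46° = 35.39, north 49.2 cos 46° = 34.18
Leg 3 (309°, 73.7 mi): east 73.7 sin 309° = -57.28, north 73.7 cos 309° = 46.38
Leg 4 (193°, 31.1 mi): east 31.1 sin 193° = -7.00, north 31.1 cos 193° = -30.30
Net: -3.39 east, 128.72 north. Distance = √((-3.39)² + (128.72)²) = 128.762 mi.

128.8 mi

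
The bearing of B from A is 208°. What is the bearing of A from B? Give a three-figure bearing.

Back-bearing = 208° − 180° = 028°.

028°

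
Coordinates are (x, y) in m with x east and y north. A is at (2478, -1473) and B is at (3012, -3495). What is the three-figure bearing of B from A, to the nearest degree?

Δeast = 3012 − 2478 = 534.00; Δnorth = -3495 − -1473 = -2022.00.
Bearing = atan2(Δeast, Δnorth) mod 360° = 165.21° ≈ 165°.

165°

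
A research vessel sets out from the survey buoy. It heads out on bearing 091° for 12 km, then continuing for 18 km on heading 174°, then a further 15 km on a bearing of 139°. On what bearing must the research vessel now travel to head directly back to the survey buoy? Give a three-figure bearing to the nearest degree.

Leg 1 (091°, 12 km): east 12 sin 91° = 12.00, north 12 cos 91° = -0.21
Leg 2 (174°, 18 km): east 18 sin 174° = 1.88, north 18 cos 174° = -17.90
Leg 3 (139°, 15 km): east 15 sin 139° = 9.84, north 15 cos 139° = -11.32
Net displacement: 23.72 east, -29.43 north. Direction back to start is (-23.72, 29.43): bearing = atan2(-23.72, 29.43) mod 360° = 321.13° ≈ 321°.

321°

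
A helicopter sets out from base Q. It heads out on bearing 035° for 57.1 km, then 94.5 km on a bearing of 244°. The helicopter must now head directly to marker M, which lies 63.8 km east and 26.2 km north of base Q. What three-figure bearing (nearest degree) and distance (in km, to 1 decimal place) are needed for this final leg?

080°, 117.8 km

Leg 1 (035°, 57.1 km): east 57.1 sin 35° = 32.75, north 57.1 cos 35° = 46.77
Leg 2 (244°, 94.5 km): east 94.5 sin 244° = -84.94, north 94.5 cos 244° = -41.43
Current position: (-52.18, 5.35). Target: (63.8, 26.2). Remaining: Δeast = 115.98, Δnorth = 20.85.
Bearing = atan2(115.98, 20.85) mod 360° = 79.81°; distance = √((115.98)² + (20.85)²) = 117.844 km.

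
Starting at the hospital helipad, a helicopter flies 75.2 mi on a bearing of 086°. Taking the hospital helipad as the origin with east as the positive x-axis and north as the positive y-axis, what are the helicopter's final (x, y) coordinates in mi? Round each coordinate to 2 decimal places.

Leg 1 (086°, 75.2 mi): east 75.2 sin 86° = 75.02, north 75.2 cos 86° = 5.25
Summing: 75.02 mi east, 5.25 mi north → (75.02, 5.25).

(75.02, 5.25)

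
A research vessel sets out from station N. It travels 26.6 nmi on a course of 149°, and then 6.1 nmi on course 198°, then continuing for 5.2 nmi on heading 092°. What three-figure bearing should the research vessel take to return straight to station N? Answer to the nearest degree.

329°

Leg 1 (149°, 26.6 nmi): east 26.6 sin 149° = 13.70, north 26.6 cos 149° = -22.80
Leg 2 (198°, 6.1 nmi): east 6.1 sin 198° = -1.89, north 6.1 cos 198° = -5.80
Leg 3 (092°, 5.2 nmi): east 5.2 sin 92° = 5.20, north 5.2 cos 92° = -0.18
Net displacement: 17.01 east, -28.78 north. Direction back to start is (-17.01, 28.78): bearing = atan2(-17.01, 28.78) mod 360° = 329.42° ≈ 329°.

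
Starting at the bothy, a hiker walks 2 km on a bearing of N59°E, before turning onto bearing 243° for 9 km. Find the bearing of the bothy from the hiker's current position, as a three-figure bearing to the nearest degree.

Leg 1 (N59°E, 2 km): east 2 sin 59° = 1.71, north 2 cos 59° = 1.03
Leg 2 (243°, 9 km): east 9 sin 243° = -8.02, north 9 cos 243° = -4.09
Net displacement: -6.30 east, -3.06 north. Direction back to start is (6.30, 3.06): bearing = atan2(6.30, 3.06) mod 360° = 64.14° ≈ 064°.

064°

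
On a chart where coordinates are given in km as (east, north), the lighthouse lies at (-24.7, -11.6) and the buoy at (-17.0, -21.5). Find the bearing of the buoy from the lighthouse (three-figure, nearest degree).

Δeast = -17.0 − -24.7 = 7.70; Δnorth = -21.5 − -11.6 = -9.90.
Bearing = atan2(Δeast, Δnorth) mod 360° = 142.13° ≈ 142°.

142°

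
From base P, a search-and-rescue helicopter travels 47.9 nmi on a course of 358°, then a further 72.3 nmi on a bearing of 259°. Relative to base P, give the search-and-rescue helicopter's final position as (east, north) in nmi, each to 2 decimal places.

(-72.64, 34.08)

Leg 1 (358°, 47.9 nmi): east 47.9 sin 358° = -1.67, north 47.9 cos 358° = 47.87
Leg 2 (259°, 72.3 nmi): east 72.3 sin 259° = -70.97, north 72.3 cos 259° = -13.80
Summing: -72.64 nmi east, 34.08 nmi north → (-72.64, 34.08).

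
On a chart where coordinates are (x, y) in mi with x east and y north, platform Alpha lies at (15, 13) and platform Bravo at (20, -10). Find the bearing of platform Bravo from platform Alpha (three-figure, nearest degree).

168°

Δeast = 20 − 15 = 5.00; Δnorth = -10 − 13 = -23.00.
Bearing = atan2(Δeast, Δnorth) mod 360° = 167.74° ≈ 168°.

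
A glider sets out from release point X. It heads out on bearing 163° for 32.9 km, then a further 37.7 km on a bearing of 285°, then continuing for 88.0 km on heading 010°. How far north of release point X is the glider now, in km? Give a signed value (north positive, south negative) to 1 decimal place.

Leg 1 (163°, 32.9 km): east 32.9 sin 163° = 9.62, north 32.9 cos 163° = -31.46
Leg 2 (285°, 37.7 km): east 37.7 sin 285° = -36.42, north 37.7 cos 285° = 9.76
Leg 3 (010°, 88.0 km): east 88.0 sin 10° = 15.28, north 88.0 cos 10° = 86.66
Net north component: 64.96 km.

65.0 km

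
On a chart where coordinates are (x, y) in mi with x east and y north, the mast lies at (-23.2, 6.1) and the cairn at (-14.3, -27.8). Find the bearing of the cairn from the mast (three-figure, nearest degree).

165°

Δeast = -14.3 − -23.2 = 8.90; Δnorth = -27.8 − 6.1 = -33.90.
Bearing = atan2(Δeast, Δnorth) mod 360° = 165.29° ≈ 165°.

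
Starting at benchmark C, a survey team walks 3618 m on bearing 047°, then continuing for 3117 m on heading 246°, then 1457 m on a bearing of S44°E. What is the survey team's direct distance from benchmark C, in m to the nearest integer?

825 m

Leg 1 (047°, 3618 m): east 3618 sin 47° = 2646.04, north 3618 cos 47° = 2467.47
Leg 2 (246°, 3117 m): east 3117 sin 246° = -2847.52, north 3117 cos 246° = -1267.80
Leg 3 (S44°E, 1457 m): east 1457 sin 136° = 1012.12, north 1457 cos 136° = -1048.08
Net: 810.63 east, 151.59 north. Distance = √((810.63)² + (151.59)²) = 824.686 m.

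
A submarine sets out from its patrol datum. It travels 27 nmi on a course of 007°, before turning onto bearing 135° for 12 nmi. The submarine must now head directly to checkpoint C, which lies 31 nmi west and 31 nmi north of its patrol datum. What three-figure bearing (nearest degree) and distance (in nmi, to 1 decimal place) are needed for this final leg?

Leg 1 (007°, 27 nmi): east 27 sin 7° = 3.29, north 27 cos 7° = 26.80
Leg 2 (135°, 12 nmi): east 12 sin 135° = 8.49, north 12 cos 135° = -8.49
Current position: (11.78, 18.31). Target: (-31, 31). Remaining: Δeast = -42.78, Δnorth = 12.69.
Bearing = atan2(-42.78, 12.69) mod 360° = 286.52°; distance = √((-42.78)² + (12.69)²) = 44.617 nmi.

287°, 44.6 nmi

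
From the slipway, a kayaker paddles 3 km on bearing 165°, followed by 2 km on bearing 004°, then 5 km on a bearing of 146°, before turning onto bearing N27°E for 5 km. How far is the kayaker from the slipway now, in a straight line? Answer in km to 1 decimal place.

Leg 1 (165°, 3 km): east 3 sin 165° = 0.78, north 3 cos 165° = -2.90
Leg 2 (004°, 2 km): east 2 sin 4° = 0.14, north 2 cos 4° = 2.00
Leg 3 (146°, 5 km): east 5 sin 146° = 2.80, north 5 cos 146° = -4.15
Leg 4 (N27°E, 5 km): east 5 sin 27° = 2.27, north 5 cos 27° = 4.46
Net: 5.98 east, -0.59 north. Distance = √((5.98)² + (-0.59)²) = 6.011 km.

6.0 km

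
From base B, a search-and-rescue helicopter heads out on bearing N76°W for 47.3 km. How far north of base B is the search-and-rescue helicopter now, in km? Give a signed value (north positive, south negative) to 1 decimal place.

11.4 km

Leg 1 (N76°W, 47.3 km): east 47.3 sin 284° = -45.89, north 47.3 cos 284° = 11.44
Net north component: 11.44 km.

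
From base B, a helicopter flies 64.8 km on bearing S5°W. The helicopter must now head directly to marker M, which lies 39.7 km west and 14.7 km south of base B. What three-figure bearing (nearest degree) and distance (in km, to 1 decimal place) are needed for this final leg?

326°, 60.4 km

Leg 1 (S5°W, 64.8 km): east 64.8 sin 185° = -5.65, north 64.8 cos 185° = -64.55
Current position: (-5.65, -64.55). Target: (-39.7, -14.7). Remaining: Δeast = -34.05, Δnorth = 49.85.
Bearing = atan2(-34.05, 49.85) mod 360° = 325.67°; distance = √((-34.05)² + (49.85)²) = 60.373 km.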